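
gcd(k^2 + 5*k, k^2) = k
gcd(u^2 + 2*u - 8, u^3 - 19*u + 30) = u - 2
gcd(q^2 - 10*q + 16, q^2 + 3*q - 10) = q - 2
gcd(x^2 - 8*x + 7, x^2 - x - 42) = x - 7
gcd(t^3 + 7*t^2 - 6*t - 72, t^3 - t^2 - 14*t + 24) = t^2 + t - 12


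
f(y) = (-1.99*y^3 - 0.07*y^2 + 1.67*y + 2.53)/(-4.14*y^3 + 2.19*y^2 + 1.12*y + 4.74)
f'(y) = (-5.97*y^2 - 0.14*y + 1.67)/(-4.14*y^3 + 2.19*y^2 + 1.12*y + 4.74) + (12.42*y^2 - 4.38*y - 1.12)*(-1.99*y^3 - 0.07*y^2 + 1.67*y + 2.53)/(-4.14*y^3 + 2.19*y^2 + 1.12*y + 4.74)^2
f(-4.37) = 0.41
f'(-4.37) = -0.02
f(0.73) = 0.57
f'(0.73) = -0.06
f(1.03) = 0.54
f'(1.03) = -0.19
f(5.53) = 0.53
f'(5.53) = -0.01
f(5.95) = 0.52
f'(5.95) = -0.01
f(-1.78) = 0.32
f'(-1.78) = -0.07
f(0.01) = 0.54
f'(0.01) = 0.22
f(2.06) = 0.59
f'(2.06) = -0.06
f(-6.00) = 0.43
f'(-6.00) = -0.01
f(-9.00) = 0.45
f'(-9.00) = -0.00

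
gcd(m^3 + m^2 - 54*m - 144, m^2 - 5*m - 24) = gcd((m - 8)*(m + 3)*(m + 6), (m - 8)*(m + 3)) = m^2 - 5*m - 24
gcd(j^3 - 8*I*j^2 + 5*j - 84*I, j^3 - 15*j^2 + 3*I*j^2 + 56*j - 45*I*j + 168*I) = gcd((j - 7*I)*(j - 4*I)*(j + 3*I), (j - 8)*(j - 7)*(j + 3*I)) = j + 3*I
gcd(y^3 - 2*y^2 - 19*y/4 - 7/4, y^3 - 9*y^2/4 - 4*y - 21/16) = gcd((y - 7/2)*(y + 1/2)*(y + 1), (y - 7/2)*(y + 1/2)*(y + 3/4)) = y^2 - 3*y - 7/4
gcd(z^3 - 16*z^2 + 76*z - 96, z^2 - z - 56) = z - 8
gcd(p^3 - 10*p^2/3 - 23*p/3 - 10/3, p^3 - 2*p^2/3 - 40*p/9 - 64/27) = p + 2/3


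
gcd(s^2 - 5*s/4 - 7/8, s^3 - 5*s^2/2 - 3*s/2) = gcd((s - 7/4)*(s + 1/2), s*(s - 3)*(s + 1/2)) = s + 1/2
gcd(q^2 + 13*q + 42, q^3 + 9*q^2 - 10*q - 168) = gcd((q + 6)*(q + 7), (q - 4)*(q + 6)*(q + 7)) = q^2 + 13*q + 42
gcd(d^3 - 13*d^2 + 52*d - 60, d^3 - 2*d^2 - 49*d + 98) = d - 2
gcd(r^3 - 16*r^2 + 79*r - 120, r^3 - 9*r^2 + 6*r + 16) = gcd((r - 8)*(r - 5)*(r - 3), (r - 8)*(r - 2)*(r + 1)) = r - 8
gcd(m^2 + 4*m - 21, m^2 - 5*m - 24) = 1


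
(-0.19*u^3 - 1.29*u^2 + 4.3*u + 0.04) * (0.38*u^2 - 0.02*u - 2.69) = -0.0722*u^5 - 0.4864*u^4 + 2.1709*u^3 + 3.3993*u^2 - 11.5678*u - 0.1076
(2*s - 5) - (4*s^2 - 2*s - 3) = -4*s^2 + 4*s - 2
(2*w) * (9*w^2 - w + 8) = 18*w^3 - 2*w^2 + 16*w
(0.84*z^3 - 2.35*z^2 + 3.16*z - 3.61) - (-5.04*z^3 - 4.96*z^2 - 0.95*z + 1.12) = 5.88*z^3 + 2.61*z^2 + 4.11*z - 4.73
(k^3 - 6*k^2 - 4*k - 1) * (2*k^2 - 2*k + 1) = 2*k^5 - 14*k^4 + 5*k^3 - 2*k - 1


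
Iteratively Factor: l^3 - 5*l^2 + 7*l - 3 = (l - 3)*(l^2 - 2*l + 1) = (l - 3)*(l - 1)*(l - 1)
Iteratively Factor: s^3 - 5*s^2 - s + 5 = (s - 5)*(s^2 - 1) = (s - 5)*(s - 1)*(s + 1)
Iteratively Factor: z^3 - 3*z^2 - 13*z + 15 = (z - 5)*(z^2 + 2*z - 3) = (z - 5)*(z - 1)*(z + 3)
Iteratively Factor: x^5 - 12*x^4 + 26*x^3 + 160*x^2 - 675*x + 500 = (x + 4)*(x^4 - 16*x^3 + 90*x^2 - 200*x + 125) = (x - 5)*(x + 4)*(x^3 - 11*x^2 + 35*x - 25) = (x - 5)^2*(x + 4)*(x^2 - 6*x + 5) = (x - 5)^2*(x - 1)*(x + 4)*(x - 5)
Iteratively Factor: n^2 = (n)*(n)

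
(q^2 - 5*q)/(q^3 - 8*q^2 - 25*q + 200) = q/(q^2 - 3*q - 40)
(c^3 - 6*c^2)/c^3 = (c - 6)/c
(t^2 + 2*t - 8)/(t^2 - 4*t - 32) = (t - 2)/(t - 8)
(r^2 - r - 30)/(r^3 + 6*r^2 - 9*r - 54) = (r^2 - r - 30)/(r^3 + 6*r^2 - 9*r - 54)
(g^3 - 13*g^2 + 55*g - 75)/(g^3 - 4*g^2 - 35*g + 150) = (g - 3)/(g + 6)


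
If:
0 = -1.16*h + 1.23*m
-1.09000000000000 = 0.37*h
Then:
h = -2.95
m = -2.78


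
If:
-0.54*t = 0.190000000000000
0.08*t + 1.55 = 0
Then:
No Solution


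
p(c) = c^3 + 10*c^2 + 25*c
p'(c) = 3*c^2 + 20*c + 25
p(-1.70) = -18.51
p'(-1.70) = -0.33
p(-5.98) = -5.74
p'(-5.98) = 12.68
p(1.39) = 56.76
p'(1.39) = 58.60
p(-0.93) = -15.41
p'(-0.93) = 8.99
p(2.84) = 174.56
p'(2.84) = 106.00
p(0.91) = 31.78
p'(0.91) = 45.68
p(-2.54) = -15.37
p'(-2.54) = -6.45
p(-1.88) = -18.30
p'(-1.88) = -2.00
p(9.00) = 1764.00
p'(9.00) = 448.00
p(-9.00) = -144.00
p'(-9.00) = 88.00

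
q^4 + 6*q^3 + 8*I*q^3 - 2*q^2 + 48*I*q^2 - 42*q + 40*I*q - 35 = (q + 1)*(q + 5)*(q + I)*(q + 7*I)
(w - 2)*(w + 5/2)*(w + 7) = w^3 + 15*w^2/2 - 3*w/2 - 35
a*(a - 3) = a^2 - 3*a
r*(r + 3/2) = r^2 + 3*r/2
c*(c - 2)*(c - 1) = c^3 - 3*c^2 + 2*c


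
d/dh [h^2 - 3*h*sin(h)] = -3*h*cos(h) + 2*h - 3*sin(h)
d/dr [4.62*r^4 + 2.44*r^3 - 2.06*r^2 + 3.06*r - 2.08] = 18.48*r^3 + 7.32*r^2 - 4.12*r + 3.06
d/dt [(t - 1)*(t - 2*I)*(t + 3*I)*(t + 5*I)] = 4*t^3 + t^2*(-3 + 18*I) + t*(2 - 12*I) - 1 + 30*I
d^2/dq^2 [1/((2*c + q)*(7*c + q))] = 2*((2*c + q)^2 + (2*c + q)*(7*c + q) + (7*c + q)^2)/((2*c + q)^3*(7*c + q)^3)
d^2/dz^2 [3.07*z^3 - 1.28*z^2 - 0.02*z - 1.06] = 18.42*z - 2.56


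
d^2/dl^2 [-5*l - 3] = 0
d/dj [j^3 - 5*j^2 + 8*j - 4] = 3*j^2 - 10*j + 8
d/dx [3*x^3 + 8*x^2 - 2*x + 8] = 9*x^2 + 16*x - 2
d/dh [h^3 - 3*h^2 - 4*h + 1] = 3*h^2 - 6*h - 4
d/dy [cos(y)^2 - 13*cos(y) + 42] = (13 - 2*cos(y))*sin(y)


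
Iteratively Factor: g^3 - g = (g + 1)*(g^2 - g) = (g - 1)*(g + 1)*(g)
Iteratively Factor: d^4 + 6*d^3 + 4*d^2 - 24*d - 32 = (d + 4)*(d^3 + 2*d^2 - 4*d - 8) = (d + 2)*(d + 4)*(d^2 - 4) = (d - 2)*(d + 2)*(d + 4)*(d + 2)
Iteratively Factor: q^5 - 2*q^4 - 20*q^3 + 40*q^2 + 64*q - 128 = (q + 2)*(q^4 - 4*q^3 - 12*q^2 + 64*q - 64) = (q - 2)*(q + 2)*(q^3 - 2*q^2 - 16*q + 32) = (q - 2)*(q + 2)*(q + 4)*(q^2 - 6*q + 8) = (q - 4)*(q - 2)*(q + 2)*(q + 4)*(q - 2)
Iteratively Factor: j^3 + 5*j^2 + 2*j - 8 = (j - 1)*(j^2 + 6*j + 8) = (j - 1)*(j + 2)*(j + 4)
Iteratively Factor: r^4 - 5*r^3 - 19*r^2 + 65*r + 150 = (r + 2)*(r^3 - 7*r^2 - 5*r + 75) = (r - 5)*(r + 2)*(r^2 - 2*r - 15) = (r - 5)^2*(r + 2)*(r + 3)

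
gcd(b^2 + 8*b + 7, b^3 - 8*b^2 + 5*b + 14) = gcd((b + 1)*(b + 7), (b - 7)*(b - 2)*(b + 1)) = b + 1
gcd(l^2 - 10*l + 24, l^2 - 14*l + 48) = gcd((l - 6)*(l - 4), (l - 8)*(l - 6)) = l - 6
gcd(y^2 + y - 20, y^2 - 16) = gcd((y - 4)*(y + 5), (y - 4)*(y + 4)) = y - 4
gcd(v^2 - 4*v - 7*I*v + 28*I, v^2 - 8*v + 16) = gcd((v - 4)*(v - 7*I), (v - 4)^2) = v - 4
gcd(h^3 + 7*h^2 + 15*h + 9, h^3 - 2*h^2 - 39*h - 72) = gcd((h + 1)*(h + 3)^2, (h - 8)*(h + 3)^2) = h^2 + 6*h + 9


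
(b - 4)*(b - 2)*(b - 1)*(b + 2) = b^4 - 5*b^3 + 20*b - 16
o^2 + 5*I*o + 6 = (o - I)*(o + 6*I)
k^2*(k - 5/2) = k^3 - 5*k^2/2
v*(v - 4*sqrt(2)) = v^2 - 4*sqrt(2)*v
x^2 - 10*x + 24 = (x - 6)*(x - 4)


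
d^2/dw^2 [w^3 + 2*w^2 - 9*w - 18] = 6*w + 4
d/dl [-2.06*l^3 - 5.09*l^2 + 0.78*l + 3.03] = -6.18*l^2 - 10.18*l + 0.78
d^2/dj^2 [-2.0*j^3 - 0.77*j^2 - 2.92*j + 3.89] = -12.0*j - 1.54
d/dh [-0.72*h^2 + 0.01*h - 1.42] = 0.01 - 1.44*h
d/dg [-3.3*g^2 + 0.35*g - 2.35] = 0.35 - 6.6*g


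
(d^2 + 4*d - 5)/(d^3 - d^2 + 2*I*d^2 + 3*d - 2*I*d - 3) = (d + 5)/(d^2 + 2*I*d + 3)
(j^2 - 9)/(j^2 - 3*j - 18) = (j - 3)/(j - 6)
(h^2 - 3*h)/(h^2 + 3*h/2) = 2*(h - 3)/(2*h + 3)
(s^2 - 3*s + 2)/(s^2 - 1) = (s - 2)/(s + 1)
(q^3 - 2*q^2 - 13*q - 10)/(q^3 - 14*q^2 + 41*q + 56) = (q^2 - 3*q - 10)/(q^2 - 15*q + 56)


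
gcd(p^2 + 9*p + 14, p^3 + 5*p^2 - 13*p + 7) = p + 7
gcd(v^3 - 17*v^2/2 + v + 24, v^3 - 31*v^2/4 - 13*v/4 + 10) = v - 8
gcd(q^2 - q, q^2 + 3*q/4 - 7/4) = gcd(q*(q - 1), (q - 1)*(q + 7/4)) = q - 1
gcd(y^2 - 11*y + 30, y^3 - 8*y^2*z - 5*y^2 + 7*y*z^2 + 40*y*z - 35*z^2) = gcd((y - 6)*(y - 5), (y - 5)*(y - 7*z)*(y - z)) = y - 5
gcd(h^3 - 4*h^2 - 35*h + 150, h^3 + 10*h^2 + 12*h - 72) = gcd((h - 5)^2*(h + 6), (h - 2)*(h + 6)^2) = h + 6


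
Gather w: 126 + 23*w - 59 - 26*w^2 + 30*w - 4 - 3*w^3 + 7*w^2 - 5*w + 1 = -3*w^3 - 19*w^2 + 48*w + 64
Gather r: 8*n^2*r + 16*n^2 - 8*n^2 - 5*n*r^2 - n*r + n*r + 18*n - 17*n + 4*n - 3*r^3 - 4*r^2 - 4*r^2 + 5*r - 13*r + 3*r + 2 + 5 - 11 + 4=8*n^2 + 5*n - 3*r^3 + r^2*(-5*n - 8) + r*(8*n^2 - 5)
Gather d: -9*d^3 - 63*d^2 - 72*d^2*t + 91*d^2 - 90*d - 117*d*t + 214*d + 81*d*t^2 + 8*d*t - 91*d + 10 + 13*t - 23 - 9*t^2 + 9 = -9*d^3 + d^2*(28 - 72*t) + d*(81*t^2 - 109*t + 33) - 9*t^2 + 13*t - 4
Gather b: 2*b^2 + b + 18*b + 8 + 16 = 2*b^2 + 19*b + 24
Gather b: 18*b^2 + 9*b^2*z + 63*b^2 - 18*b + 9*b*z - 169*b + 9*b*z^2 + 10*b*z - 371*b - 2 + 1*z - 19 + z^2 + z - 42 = b^2*(9*z + 81) + b*(9*z^2 + 19*z - 558) + z^2 + 2*z - 63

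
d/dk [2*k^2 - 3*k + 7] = 4*k - 3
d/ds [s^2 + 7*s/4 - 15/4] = 2*s + 7/4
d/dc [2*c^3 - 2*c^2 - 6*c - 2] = 6*c^2 - 4*c - 6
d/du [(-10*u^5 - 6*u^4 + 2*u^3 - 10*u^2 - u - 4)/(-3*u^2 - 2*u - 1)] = (90*u^6 + 116*u^5 + 80*u^4 + 16*u^3 + 11*u^2 - 4*u - 7)/(9*u^4 + 12*u^3 + 10*u^2 + 4*u + 1)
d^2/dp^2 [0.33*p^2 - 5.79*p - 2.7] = 0.660000000000000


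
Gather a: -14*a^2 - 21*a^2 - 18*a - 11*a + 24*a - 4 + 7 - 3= -35*a^2 - 5*a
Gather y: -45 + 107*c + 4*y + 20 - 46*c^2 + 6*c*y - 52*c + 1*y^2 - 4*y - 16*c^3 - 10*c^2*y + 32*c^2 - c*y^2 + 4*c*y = -16*c^3 - 14*c^2 + 55*c + y^2*(1 - c) + y*(-10*c^2 + 10*c) - 25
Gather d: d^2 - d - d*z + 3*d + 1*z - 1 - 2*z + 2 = d^2 + d*(2 - z) - z + 1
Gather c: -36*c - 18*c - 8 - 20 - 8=-54*c - 36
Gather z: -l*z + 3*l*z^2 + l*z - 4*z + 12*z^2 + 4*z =z^2*(3*l + 12)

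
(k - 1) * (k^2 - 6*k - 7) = k^3 - 7*k^2 - k + 7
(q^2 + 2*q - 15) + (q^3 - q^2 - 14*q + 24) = q^3 - 12*q + 9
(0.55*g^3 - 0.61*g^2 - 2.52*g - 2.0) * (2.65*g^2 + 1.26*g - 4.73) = 1.4575*g^5 - 0.9235*g^4 - 10.0481*g^3 - 5.5899*g^2 + 9.3996*g + 9.46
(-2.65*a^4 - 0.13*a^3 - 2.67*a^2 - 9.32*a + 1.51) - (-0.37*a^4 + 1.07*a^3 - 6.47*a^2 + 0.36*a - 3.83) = -2.28*a^4 - 1.2*a^3 + 3.8*a^2 - 9.68*a + 5.34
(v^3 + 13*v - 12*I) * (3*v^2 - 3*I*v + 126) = 3*v^5 - 3*I*v^4 + 165*v^3 - 75*I*v^2 + 1602*v - 1512*I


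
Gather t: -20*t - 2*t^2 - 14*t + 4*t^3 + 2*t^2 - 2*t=4*t^3 - 36*t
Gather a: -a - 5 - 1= -a - 6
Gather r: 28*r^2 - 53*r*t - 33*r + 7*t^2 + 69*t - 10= 28*r^2 + r*(-53*t - 33) + 7*t^2 + 69*t - 10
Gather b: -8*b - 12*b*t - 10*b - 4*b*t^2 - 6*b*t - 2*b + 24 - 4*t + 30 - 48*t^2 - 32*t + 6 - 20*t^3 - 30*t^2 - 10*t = b*(-4*t^2 - 18*t - 20) - 20*t^3 - 78*t^2 - 46*t + 60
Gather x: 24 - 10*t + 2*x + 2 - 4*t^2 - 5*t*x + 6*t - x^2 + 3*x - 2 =-4*t^2 - 4*t - x^2 + x*(5 - 5*t) + 24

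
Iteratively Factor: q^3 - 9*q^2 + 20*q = (q)*(q^2 - 9*q + 20) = q*(q - 5)*(q - 4)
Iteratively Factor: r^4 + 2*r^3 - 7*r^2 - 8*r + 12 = (r - 2)*(r^3 + 4*r^2 + r - 6) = (r - 2)*(r + 3)*(r^2 + r - 2) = (r - 2)*(r + 2)*(r + 3)*(r - 1)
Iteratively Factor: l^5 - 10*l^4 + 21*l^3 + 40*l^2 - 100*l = (l - 5)*(l^4 - 5*l^3 - 4*l^2 + 20*l) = (l - 5)*(l + 2)*(l^3 - 7*l^2 + 10*l) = (l - 5)*(l - 2)*(l + 2)*(l^2 - 5*l) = l*(l - 5)*(l - 2)*(l + 2)*(l - 5)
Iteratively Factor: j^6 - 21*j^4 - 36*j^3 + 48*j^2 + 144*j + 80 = (j + 2)*(j^5 - 2*j^4 - 17*j^3 - 2*j^2 + 52*j + 40) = (j + 2)^2*(j^4 - 4*j^3 - 9*j^2 + 16*j + 20) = (j + 1)*(j + 2)^2*(j^3 - 5*j^2 - 4*j + 20) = (j - 5)*(j + 1)*(j + 2)^2*(j^2 - 4) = (j - 5)*(j - 2)*(j + 1)*(j + 2)^2*(j + 2)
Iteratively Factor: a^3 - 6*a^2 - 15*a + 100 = (a - 5)*(a^2 - a - 20) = (a - 5)^2*(a + 4)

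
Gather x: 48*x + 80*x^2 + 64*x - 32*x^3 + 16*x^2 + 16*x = -32*x^3 + 96*x^2 + 128*x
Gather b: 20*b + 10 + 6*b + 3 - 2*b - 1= 24*b + 12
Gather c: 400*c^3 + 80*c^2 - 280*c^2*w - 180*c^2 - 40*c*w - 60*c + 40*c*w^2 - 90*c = 400*c^3 + c^2*(-280*w - 100) + c*(40*w^2 - 40*w - 150)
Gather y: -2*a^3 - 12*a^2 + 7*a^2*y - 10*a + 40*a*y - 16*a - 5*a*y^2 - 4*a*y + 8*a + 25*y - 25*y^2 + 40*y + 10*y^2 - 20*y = -2*a^3 - 12*a^2 - 18*a + y^2*(-5*a - 15) + y*(7*a^2 + 36*a + 45)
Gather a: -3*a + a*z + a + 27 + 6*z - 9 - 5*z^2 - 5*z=a*(z - 2) - 5*z^2 + z + 18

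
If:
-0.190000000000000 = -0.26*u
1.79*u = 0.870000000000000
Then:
No Solution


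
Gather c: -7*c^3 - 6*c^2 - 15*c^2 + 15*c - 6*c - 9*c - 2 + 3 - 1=-7*c^3 - 21*c^2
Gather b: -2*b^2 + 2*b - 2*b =-2*b^2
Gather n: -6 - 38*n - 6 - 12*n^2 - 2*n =-12*n^2 - 40*n - 12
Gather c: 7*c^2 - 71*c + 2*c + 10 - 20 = 7*c^2 - 69*c - 10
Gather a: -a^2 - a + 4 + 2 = -a^2 - a + 6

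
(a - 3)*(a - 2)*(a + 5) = a^3 - 19*a + 30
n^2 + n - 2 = (n - 1)*(n + 2)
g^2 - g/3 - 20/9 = (g - 5/3)*(g + 4/3)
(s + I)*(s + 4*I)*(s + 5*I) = s^3 + 10*I*s^2 - 29*s - 20*I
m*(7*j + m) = 7*j*m + m^2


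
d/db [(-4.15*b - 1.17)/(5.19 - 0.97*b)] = (117.674946 - 21.993198*b)/(0.97*b - 5.19)^3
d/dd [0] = 0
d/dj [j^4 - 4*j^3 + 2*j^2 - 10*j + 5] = 4*j^3 - 12*j^2 + 4*j - 10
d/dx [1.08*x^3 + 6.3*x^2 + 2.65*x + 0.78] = 3.24*x^2 + 12.6*x + 2.65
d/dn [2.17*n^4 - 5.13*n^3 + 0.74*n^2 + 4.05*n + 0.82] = 8.68*n^3 - 15.39*n^2 + 1.48*n + 4.05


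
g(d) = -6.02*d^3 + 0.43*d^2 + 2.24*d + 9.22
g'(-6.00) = -653.08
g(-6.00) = 1311.58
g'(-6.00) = -653.08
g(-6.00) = 1311.58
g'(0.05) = 2.24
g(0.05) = 9.33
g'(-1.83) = -59.81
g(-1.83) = 43.45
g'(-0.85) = -11.54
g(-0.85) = 11.32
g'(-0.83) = -10.92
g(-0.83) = 11.10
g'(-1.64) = -47.74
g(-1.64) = 33.26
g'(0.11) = 2.12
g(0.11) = 9.46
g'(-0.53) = -3.29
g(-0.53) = 9.05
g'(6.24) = -695.61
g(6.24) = -1422.74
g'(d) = -18.06*d^2 + 0.86*d + 2.24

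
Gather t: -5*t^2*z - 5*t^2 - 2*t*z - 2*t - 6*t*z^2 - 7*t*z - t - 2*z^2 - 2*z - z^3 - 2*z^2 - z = t^2*(-5*z - 5) + t*(-6*z^2 - 9*z - 3) - z^3 - 4*z^2 - 3*z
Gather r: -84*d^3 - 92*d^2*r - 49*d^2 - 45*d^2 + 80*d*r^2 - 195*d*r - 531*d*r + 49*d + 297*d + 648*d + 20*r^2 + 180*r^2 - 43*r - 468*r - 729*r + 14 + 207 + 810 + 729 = -84*d^3 - 94*d^2 + 994*d + r^2*(80*d + 200) + r*(-92*d^2 - 726*d - 1240) + 1760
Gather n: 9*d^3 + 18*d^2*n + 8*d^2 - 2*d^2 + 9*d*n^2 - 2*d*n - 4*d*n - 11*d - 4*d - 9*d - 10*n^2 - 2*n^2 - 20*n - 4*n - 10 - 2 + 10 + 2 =9*d^3 + 6*d^2 - 24*d + n^2*(9*d - 12) + n*(18*d^2 - 6*d - 24)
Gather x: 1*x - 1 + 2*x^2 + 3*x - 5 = 2*x^2 + 4*x - 6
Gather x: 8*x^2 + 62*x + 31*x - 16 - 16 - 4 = 8*x^2 + 93*x - 36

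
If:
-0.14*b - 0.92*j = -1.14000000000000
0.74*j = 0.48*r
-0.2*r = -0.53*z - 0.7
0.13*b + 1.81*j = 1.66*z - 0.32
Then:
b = -2336.42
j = 356.78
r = 550.04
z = 206.24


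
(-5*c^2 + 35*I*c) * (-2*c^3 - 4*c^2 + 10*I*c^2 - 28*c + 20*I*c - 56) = 10*c^5 + 20*c^4 - 120*I*c^4 - 210*c^3 - 240*I*c^3 - 420*c^2 - 980*I*c^2 - 1960*I*c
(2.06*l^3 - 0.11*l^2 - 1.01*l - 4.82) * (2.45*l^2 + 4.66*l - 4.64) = 5.047*l^5 + 9.3301*l^4 - 12.5455*l^3 - 16.0052*l^2 - 17.7748*l + 22.3648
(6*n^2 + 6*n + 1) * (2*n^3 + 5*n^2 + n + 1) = 12*n^5 + 42*n^4 + 38*n^3 + 17*n^2 + 7*n + 1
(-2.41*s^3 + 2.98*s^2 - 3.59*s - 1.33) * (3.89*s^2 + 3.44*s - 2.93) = -9.3749*s^5 + 3.3018*s^4 + 3.3474*s^3 - 26.2547*s^2 + 5.9435*s + 3.8969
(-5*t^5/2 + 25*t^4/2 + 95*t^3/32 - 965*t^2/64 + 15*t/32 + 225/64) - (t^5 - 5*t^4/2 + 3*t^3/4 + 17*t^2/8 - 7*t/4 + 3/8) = -7*t^5/2 + 15*t^4 + 71*t^3/32 - 1101*t^2/64 + 71*t/32 + 201/64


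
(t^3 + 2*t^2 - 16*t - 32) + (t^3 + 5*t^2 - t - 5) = 2*t^3 + 7*t^2 - 17*t - 37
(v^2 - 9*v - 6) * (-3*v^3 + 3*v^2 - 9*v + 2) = -3*v^5 + 30*v^4 - 18*v^3 + 65*v^2 + 36*v - 12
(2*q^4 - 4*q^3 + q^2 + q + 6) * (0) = 0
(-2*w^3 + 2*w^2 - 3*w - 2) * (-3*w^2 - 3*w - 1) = 6*w^5 + 5*w^3 + 13*w^2 + 9*w + 2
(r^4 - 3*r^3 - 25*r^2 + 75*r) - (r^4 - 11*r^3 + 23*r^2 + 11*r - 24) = 8*r^3 - 48*r^2 + 64*r + 24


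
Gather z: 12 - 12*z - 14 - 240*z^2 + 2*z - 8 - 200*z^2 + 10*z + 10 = -440*z^2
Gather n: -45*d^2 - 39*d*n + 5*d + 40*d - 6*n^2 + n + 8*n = -45*d^2 + 45*d - 6*n^2 + n*(9 - 39*d)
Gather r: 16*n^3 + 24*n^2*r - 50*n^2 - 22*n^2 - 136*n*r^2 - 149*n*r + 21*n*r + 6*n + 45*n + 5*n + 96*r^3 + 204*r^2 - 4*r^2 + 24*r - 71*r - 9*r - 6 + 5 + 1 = 16*n^3 - 72*n^2 + 56*n + 96*r^3 + r^2*(200 - 136*n) + r*(24*n^2 - 128*n - 56)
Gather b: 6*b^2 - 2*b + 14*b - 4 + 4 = 6*b^2 + 12*b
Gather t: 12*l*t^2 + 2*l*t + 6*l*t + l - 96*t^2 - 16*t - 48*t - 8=l + t^2*(12*l - 96) + t*(8*l - 64) - 8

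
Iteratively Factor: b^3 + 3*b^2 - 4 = (b + 2)*(b^2 + b - 2) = (b + 2)^2*(b - 1)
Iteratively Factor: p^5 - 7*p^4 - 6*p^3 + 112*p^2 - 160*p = (p)*(p^4 - 7*p^3 - 6*p^2 + 112*p - 160) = p*(p - 2)*(p^3 - 5*p^2 - 16*p + 80) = p*(p - 2)*(p + 4)*(p^2 - 9*p + 20) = p*(p - 4)*(p - 2)*(p + 4)*(p - 5)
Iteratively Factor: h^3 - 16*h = (h - 4)*(h^2 + 4*h) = (h - 4)*(h + 4)*(h)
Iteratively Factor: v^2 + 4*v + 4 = (v + 2)*(v + 2)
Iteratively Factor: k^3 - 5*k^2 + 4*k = (k - 1)*(k^2 - 4*k) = (k - 4)*(k - 1)*(k)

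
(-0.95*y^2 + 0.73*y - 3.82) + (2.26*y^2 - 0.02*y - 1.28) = 1.31*y^2 + 0.71*y - 5.1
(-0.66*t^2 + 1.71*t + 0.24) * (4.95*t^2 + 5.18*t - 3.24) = -3.267*t^4 + 5.0457*t^3 + 12.1842*t^2 - 4.2972*t - 0.7776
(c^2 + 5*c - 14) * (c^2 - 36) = c^4 + 5*c^3 - 50*c^2 - 180*c + 504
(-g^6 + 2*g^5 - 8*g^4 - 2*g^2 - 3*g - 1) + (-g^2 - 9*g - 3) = -g^6 + 2*g^5 - 8*g^4 - 3*g^2 - 12*g - 4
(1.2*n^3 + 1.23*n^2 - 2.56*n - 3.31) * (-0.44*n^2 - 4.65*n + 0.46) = -0.528*n^5 - 6.1212*n^4 - 4.0411*n^3 + 13.9262*n^2 + 14.2139*n - 1.5226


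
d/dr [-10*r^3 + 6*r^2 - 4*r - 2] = -30*r^2 + 12*r - 4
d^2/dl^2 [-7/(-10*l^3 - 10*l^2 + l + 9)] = 14*(-10*(3*l + 1)*(10*l^3 + 10*l^2 - l - 9) + (30*l^2 + 20*l - 1)^2)/(10*l^3 + 10*l^2 - l - 9)^3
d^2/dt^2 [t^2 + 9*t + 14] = 2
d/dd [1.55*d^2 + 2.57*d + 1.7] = 3.1*d + 2.57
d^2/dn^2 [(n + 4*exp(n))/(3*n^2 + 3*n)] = 2*(2*n^4*exp(n) - 4*n^3*exp(n) + n^3 + 2*n^2*exp(n) + 8*n*exp(n) + 4*exp(n))/(3*n^3*(n^3 + 3*n^2 + 3*n + 1))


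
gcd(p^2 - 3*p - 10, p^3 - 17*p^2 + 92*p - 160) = p - 5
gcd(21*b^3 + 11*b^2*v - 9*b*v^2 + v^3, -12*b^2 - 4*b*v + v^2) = 1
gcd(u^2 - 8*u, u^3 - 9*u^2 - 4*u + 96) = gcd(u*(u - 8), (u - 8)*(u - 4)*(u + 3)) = u - 8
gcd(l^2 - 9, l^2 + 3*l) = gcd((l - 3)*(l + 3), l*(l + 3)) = l + 3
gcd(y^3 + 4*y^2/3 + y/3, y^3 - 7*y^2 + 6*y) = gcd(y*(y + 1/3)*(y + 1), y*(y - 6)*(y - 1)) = y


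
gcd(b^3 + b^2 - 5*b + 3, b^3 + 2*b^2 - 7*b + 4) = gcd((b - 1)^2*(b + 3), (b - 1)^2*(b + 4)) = b^2 - 2*b + 1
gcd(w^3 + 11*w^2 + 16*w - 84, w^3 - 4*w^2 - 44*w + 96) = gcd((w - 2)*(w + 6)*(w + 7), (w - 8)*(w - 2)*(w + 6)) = w^2 + 4*w - 12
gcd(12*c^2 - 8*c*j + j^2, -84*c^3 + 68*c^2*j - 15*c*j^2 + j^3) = 12*c^2 - 8*c*j + j^2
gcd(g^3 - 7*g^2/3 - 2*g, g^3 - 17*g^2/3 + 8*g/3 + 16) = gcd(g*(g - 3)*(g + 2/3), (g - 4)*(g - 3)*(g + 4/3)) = g - 3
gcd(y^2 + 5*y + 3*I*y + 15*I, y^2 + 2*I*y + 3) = y + 3*I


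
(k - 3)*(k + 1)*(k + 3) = k^3 + k^2 - 9*k - 9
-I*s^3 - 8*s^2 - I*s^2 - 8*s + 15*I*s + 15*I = (s - 5*I)*(s - 3*I)*(-I*s - I)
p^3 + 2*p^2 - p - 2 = (p - 1)*(p + 1)*(p + 2)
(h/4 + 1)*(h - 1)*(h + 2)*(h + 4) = h^4/4 + 9*h^3/4 + 11*h^2/2 - 8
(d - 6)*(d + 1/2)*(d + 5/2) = d^3 - 3*d^2 - 67*d/4 - 15/2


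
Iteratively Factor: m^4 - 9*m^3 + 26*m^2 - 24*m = (m - 2)*(m^3 - 7*m^2 + 12*m) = m*(m - 2)*(m^2 - 7*m + 12) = m*(m - 3)*(m - 2)*(m - 4)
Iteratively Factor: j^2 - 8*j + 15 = (j - 5)*(j - 3)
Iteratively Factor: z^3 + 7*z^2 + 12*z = (z + 3)*(z^2 + 4*z) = (z + 3)*(z + 4)*(z)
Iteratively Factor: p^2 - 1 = (p + 1)*(p - 1)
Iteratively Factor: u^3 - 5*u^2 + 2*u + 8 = (u + 1)*(u^2 - 6*u + 8) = (u - 4)*(u + 1)*(u - 2)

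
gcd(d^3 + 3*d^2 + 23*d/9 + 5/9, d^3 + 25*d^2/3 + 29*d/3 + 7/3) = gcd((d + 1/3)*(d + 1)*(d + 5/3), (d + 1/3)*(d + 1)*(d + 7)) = d^2 + 4*d/3 + 1/3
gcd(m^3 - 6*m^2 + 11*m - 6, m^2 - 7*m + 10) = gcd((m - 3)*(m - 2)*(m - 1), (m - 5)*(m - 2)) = m - 2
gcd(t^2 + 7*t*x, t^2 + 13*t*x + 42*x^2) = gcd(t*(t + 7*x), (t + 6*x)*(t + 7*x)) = t + 7*x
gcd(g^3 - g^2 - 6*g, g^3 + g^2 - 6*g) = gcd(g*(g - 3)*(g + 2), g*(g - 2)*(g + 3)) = g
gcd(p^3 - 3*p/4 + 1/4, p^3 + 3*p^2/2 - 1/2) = p^2 + p/2 - 1/2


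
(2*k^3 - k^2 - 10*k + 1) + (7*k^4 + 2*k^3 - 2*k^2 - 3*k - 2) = 7*k^4 + 4*k^3 - 3*k^2 - 13*k - 1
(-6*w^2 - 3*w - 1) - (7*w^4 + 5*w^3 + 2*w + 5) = -7*w^4 - 5*w^3 - 6*w^2 - 5*w - 6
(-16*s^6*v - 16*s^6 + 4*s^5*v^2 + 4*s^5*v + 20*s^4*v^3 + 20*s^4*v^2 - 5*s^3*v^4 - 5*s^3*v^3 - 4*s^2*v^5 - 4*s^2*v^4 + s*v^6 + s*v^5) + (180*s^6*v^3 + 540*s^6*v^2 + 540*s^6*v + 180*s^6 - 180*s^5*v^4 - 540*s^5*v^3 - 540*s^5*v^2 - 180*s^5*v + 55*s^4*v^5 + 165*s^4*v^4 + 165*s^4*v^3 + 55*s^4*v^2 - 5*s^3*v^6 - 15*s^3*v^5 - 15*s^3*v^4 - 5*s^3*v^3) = 180*s^6*v^3 + 540*s^6*v^2 + 524*s^6*v + 164*s^6 - 180*s^5*v^4 - 540*s^5*v^3 - 536*s^5*v^2 - 176*s^5*v + 55*s^4*v^5 + 165*s^4*v^4 + 185*s^4*v^3 + 75*s^4*v^2 - 5*s^3*v^6 - 15*s^3*v^5 - 20*s^3*v^4 - 10*s^3*v^3 - 4*s^2*v^5 - 4*s^2*v^4 + s*v^6 + s*v^5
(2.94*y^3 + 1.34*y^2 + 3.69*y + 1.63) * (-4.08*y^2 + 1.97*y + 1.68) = -11.9952*y^5 + 0.324599999999999*y^4 - 7.4762*y^3 + 2.8701*y^2 + 9.4103*y + 2.7384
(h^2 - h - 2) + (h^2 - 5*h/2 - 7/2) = 2*h^2 - 7*h/2 - 11/2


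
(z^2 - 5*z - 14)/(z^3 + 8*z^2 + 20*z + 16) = (z - 7)/(z^2 + 6*z + 8)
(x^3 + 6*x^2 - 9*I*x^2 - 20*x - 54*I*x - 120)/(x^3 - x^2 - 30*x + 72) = (x^2 - 9*I*x - 20)/(x^2 - 7*x + 12)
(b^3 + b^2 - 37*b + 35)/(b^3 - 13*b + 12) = (b^2 + 2*b - 35)/(b^2 + b - 12)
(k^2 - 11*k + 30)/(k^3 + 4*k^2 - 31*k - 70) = (k - 6)/(k^2 + 9*k + 14)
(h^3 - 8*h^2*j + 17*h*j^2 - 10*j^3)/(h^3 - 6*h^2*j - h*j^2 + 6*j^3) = (h^2 - 7*h*j + 10*j^2)/(h^2 - 5*h*j - 6*j^2)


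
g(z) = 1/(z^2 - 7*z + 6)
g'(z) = (7 - 2*z)/(z^2 - 7*z + 6)^2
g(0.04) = 0.17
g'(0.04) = 0.21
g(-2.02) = 0.04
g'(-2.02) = 0.02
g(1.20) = -1.04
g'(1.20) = 4.99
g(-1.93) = 0.04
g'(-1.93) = 0.02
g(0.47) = 0.34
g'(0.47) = 0.71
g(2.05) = -0.24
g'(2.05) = 0.17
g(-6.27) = 0.01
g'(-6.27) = 0.00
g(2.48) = -0.19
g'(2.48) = 0.08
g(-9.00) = 0.01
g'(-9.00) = 0.00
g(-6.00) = 0.01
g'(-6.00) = 0.00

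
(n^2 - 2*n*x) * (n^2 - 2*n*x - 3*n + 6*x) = n^4 - 4*n^3*x - 3*n^3 + 4*n^2*x^2 + 12*n^2*x - 12*n*x^2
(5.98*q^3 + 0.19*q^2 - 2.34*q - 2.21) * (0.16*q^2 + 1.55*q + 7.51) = 0.9568*q^5 + 9.2994*q^4 + 44.8299*q^3 - 2.5537*q^2 - 20.9989*q - 16.5971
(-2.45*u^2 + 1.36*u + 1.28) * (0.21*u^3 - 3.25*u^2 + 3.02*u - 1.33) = -0.5145*u^5 + 8.2481*u^4 - 11.5502*u^3 + 3.2057*u^2 + 2.0568*u - 1.7024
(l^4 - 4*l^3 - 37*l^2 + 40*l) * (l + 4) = l^5 - 53*l^3 - 108*l^2 + 160*l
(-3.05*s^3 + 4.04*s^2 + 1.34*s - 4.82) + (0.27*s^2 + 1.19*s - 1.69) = -3.05*s^3 + 4.31*s^2 + 2.53*s - 6.51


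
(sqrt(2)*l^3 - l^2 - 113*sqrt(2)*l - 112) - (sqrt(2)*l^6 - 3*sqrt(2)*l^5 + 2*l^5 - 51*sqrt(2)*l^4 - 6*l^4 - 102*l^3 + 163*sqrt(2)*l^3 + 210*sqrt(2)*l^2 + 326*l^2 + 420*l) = -sqrt(2)*l^6 - 2*l^5 + 3*sqrt(2)*l^5 + 6*l^4 + 51*sqrt(2)*l^4 - 162*sqrt(2)*l^3 + 102*l^3 - 327*l^2 - 210*sqrt(2)*l^2 - 420*l - 113*sqrt(2)*l - 112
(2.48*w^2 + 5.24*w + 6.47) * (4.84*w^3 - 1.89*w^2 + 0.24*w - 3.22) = 12.0032*w^5 + 20.6744*w^4 + 22.0064*w^3 - 18.9563*w^2 - 15.32*w - 20.8334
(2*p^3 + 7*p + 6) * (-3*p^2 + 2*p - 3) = -6*p^5 + 4*p^4 - 27*p^3 - 4*p^2 - 9*p - 18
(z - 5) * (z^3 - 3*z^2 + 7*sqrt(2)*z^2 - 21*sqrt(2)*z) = z^4 - 8*z^3 + 7*sqrt(2)*z^3 - 56*sqrt(2)*z^2 + 15*z^2 + 105*sqrt(2)*z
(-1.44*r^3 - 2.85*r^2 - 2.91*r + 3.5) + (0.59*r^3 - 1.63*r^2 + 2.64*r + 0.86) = -0.85*r^3 - 4.48*r^2 - 0.27*r + 4.36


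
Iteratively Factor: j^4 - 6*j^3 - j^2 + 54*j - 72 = (j - 4)*(j^3 - 2*j^2 - 9*j + 18) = (j - 4)*(j - 2)*(j^2 - 9) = (j - 4)*(j - 2)*(j + 3)*(j - 3)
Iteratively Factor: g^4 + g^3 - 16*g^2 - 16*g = (g)*(g^3 + g^2 - 16*g - 16) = g*(g - 4)*(g^2 + 5*g + 4) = g*(g - 4)*(g + 1)*(g + 4)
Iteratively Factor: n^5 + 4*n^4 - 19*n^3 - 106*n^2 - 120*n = (n + 2)*(n^4 + 2*n^3 - 23*n^2 - 60*n) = (n + 2)*(n + 3)*(n^3 - n^2 - 20*n) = (n + 2)*(n + 3)*(n + 4)*(n^2 - 5*n) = (n - 5)*(n + 2)*(n + 3)*(n + 4)*(n)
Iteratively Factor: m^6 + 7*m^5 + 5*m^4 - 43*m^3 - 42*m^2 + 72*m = (m + 3)*(m^5 + 4*m^4 - 7*m^3 - 22*m^2 + 24*m) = m*(m + 3)*(m^4 + 4*m^3 - 7*m^2 - 22*m + 24) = m*(m + 3)*(m + 4)*(m^3 - 7*m + 6) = m*(m - 1)*(m + 3)*(m + 4)*(m^2 + m - 6) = m*(m - 2)*(m - 1)*(m + 3)*(m + 4)*(m + 3)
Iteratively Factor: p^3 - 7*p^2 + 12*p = (p - 3)*(p^2 - 4*p) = p*(p - 3)*(p - 4)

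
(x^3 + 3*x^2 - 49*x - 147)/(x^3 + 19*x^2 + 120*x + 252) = (x^2 - 4*x - 21)/(x^2 + 12*x + 36)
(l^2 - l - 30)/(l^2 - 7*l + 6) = (l + 5)/(l - 1)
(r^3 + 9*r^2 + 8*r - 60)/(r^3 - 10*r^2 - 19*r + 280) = (r^2 + 4*r - 12)/(r^2 - 15*r + 56)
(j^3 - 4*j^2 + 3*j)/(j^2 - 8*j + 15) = j*(j - 1)/(j - 5)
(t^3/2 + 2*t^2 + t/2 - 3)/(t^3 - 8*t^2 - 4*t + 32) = (t^2 + 2*t - 3)/(2*(t^2 - 10*t + 16))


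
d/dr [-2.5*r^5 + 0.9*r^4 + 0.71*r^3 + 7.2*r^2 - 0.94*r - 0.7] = -12.5*r^4 + 3.6*r^3 + 2.13*r^2 + 14.4*r - 0.94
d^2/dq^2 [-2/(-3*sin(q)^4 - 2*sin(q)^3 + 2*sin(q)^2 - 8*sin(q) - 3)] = 4*(-72*sin(q)^8 - 69*sin(q)^7 + 108*sin(q)^6 + 124*sin(q)^5 + 18*sin(q)^4 + 67*sin(q)^3 - 38*sin(q)^2 - 54*sin(q) + 70)/(3*sin(q)^4 + 2*sin(q)^3 - 2*sin(q)^2 + 8*sin(q) + 3)^3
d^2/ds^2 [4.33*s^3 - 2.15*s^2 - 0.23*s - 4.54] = 25.98*s - 4.3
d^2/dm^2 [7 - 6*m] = 0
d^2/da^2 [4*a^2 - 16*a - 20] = 8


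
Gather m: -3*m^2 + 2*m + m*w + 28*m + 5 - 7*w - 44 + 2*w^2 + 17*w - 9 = -3*m^2 + m*(w + 30) + 2*w^2 + 10*w - 48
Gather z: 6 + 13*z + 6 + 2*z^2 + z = 2*z^2 + 14*z + 12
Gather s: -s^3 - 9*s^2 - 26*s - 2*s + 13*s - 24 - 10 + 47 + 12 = -s^3 - 9*s^2 - 15*s + 25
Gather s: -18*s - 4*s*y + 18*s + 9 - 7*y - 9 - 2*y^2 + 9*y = -4*s*y - 2*y^2 + 2*y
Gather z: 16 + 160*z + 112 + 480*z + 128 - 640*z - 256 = 0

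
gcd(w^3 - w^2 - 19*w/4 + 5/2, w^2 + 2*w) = w + 2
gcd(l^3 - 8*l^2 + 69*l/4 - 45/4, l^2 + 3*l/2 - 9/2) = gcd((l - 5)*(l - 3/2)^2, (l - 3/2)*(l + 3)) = l - 3/2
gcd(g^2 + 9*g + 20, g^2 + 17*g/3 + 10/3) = g + 5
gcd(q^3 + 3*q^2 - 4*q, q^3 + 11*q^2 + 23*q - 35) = q - 1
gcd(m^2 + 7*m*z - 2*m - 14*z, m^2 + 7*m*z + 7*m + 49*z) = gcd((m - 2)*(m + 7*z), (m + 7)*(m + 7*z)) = m + 7*z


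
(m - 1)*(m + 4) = m^2 + 3*m - 4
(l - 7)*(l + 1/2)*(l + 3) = l^3 - 7*l^2/2 - 23*l - 21/2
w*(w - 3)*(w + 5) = w^3 + 2*w^2 - 15*w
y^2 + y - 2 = (y - 1)*(y + 2)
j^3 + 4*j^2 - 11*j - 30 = (j - 3)*(j + 2)*(j + 5)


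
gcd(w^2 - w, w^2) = w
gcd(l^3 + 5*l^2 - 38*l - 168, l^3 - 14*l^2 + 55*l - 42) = l - 6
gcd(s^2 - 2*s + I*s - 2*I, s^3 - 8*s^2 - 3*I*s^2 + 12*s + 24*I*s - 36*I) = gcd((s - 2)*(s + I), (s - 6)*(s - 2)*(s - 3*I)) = s - 2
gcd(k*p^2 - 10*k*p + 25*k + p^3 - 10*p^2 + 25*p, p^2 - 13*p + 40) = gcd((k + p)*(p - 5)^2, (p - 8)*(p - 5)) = p - 5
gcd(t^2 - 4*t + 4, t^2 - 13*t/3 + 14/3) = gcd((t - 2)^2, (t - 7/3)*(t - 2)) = t - 2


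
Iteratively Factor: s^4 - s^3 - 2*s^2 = (s + 1)*(s^3 - 2*s^2) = (s - 2)*(s + 1)*(s^2) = s*(s - 2)*(s + 1)*(s)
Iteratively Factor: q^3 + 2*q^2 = (q + 2)*(q^2) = q*(q + 2)*(q)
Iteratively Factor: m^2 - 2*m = (m)*(m - 2)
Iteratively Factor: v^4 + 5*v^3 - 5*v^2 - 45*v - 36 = (v + 3)*(v^3 + 2*v^2 - 11*v - 12) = (v + 3)*(v + 4)*(v^2 - 2*v - 3) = (v - 3)*(v + 3)*(v + 4)*(v + 1)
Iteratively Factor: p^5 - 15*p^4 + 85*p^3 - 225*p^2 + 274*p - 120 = (p - 1)*(p^4 - 14*p^3 + 71*p^2 - 154*p + 120) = (p - 4)*(p - 1)*(p^3 - 10*p^2 + 31*p - 30) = (p - 5)*(p - 4)*(p - 1)*(p^2 - 5*p + 6) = (p - 5)*(p - 4)*(p - 2)*(p - 1)*(p - 3)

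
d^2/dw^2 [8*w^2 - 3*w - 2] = 16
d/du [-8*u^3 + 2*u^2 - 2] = 4*u*(1 - 6*u)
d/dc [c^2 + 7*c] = 2*c + 7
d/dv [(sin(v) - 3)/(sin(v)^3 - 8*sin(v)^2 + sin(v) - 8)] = (-2*sin(v)^3 + 17*sin(v)^2 - 48*sin(v) - 5)*cos(v)/((sin(v) - 8)^2*(sin(v)^2 + 1)^2)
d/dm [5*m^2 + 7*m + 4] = 10*m + 7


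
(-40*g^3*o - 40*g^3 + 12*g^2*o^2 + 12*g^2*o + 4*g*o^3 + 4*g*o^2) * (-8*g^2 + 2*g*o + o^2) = 320*g^5*o + 320*g^5 - 176*g^4*o^2 - 176*g^4*o - 48*g^3*o^3 - 48*g^3*o^2 + 20*g^2*o^4 + 20*g^2*o^3 + 4*g*o^5 + 4*g*o^4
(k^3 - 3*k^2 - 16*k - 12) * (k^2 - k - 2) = k^5 - 4*k^4 - 15*k^3 + 10*k^2 + 44*k + 24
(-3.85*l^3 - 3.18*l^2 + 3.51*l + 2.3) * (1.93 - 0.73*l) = 2.8105*l^4 - 5.1091*l^3 - 8.6997*l^2 + 5.0953*l + 4.439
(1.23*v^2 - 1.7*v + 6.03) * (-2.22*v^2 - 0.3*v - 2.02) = -2.7306*v^4 + 3.405*v^3 - 15.3612*v^2 + 1.625*v - 12.1806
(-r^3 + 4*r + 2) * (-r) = r^4 - 4*r^2 - 2*r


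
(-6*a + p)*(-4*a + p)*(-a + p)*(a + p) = -24*a^4 + 10*a^3*p + 23*a^2*p^2 - 10*a*p^3 + p^4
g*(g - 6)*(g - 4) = g^3 - 10*g^2 + 24*g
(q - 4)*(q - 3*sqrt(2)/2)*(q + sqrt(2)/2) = q^3 - 4*q^2 - sqrt(2)*q^2 - 3*q/2 + 4*sqrt(2)*q + 6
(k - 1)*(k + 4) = k^2 + 3*k - 4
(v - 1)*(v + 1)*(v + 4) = v^3 + 4*v^2 - v - 4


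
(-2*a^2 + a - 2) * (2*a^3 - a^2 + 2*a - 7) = -4*a^5 + 4*a^4 - 9*a^3 + 18*a^2 - 11*a + 14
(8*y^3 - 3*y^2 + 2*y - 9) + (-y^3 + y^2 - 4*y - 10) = 7*y^3 - 2*y^2 - 2*y - 19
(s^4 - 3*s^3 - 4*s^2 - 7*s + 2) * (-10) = -10*s^4 + 30*s^3 + 40*s^2 + 70*s - 20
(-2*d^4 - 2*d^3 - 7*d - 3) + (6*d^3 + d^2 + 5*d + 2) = -2*d^4 + 4*d^3 + d^2 - 2*d - 1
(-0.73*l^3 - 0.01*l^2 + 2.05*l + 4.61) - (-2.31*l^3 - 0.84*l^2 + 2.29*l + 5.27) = 1.58*l^3 + 0.83*l^2 - 0.24*l - 0.659999999999999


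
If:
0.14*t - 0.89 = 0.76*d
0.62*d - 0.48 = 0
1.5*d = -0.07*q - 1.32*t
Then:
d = 0.77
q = -215.72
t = 10.56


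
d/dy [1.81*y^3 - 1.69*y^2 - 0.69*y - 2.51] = 5.43*y^2 - 3.38*y - 0.69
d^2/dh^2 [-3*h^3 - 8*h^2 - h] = -18*h - 16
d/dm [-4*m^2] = -8*m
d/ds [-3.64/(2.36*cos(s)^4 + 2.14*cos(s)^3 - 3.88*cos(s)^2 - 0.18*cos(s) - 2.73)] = (-34.3616*cos(s)^3 - 23.3688*cos(s)^2 + 28.2464*cos(s) + 0.6552)*sin(s)/(-2.36*cos(s)^4 - 2.14*cos(s)^3 + 3.88*cos(s)^2 + 0.18*cos(s) + 2.73)^2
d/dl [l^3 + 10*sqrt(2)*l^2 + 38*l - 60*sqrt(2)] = 3*l^2 + 20*sqrt(2)*l + 38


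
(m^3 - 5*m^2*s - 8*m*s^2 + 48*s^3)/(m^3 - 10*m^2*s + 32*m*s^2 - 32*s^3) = (-m - 3*s)/(-m + 2*s)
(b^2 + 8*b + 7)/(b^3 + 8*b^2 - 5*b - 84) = (b + 1)/(b^2 + b - 12)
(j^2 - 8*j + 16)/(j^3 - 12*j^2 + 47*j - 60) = (j - 4)/(j^2 - 8*j + 15)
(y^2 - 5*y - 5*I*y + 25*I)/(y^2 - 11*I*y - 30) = (y - 5)/(y - 6*I)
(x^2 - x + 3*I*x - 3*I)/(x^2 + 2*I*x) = (x^2 - x + 3*I*x - 3*I)/(x*(x + 2*I))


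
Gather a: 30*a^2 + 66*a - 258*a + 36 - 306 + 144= 30*a^2 - 192*a - 126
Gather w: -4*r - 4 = -4*r - 4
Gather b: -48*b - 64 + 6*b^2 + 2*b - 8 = 6*b^2 - 46*b - 72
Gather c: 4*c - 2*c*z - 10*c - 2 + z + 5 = c*(-2*z - 6) + z + 3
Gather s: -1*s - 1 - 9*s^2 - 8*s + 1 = -9*s^2 - 9*s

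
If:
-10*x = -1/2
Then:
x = 1/20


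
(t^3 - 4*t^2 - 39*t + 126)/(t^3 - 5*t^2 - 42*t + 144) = (t - 7)/(t - 8)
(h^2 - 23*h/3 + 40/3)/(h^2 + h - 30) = (h - 8/3)/(h + 6)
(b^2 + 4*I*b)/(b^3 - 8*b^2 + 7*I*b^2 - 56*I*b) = (b + 4*I)/(b^2 + b*(-8 + 7*I) - 56*I)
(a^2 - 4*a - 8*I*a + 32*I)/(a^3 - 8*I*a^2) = (a - 4)/a^2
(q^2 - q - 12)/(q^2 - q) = (q^2 - q - 12)/(q*(q - 1))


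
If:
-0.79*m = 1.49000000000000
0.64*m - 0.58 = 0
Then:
No Solution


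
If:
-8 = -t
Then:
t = 8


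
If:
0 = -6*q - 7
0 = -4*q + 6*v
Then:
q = -7/6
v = -7/9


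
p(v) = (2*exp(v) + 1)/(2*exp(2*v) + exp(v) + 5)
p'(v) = (2*exp(v) + 1)*(-4*exp(2*v) - exp(v))/(2*exp(2*v) + exp(v) + 5)^2 + 2*exp(v)/(2*exp(2*v) + exp(v) + 5)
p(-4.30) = 0.20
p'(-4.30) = 0.00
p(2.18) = 0.11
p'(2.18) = -0.10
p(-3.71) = 0.21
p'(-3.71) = 0.01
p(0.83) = 0.31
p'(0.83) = -0.15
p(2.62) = 0.07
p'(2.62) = -0.07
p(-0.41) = 0.36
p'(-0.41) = 0.07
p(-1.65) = 0.26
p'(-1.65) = 0.06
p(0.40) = 0.36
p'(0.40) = -0.07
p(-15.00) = 0.20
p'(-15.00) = 0.00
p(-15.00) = 0.20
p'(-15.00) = 0.00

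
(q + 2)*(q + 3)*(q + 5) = q^3 + 10*q^2 + 31*q + 30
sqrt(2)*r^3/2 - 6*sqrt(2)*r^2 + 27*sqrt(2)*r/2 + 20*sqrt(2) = (r - 8)*(r - 5)*(sqrt(2)*r/2 + sqrt(2)/2)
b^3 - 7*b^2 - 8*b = b*(b - 8)*(b + 1)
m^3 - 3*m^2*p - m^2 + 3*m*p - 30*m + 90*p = (m - 6)*(m + 5)*(m - 3*p)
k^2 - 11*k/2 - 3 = (k - 6)*(k + 1/2)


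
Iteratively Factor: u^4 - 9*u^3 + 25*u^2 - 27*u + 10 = (u - 1)*(u^3 - 8*u^2 + 17*u - 10) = (u - 2)*(u - 1)*(u^2 - 6*u + 5) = (u - 5)*(u - 2)*(u - 1)*(u - 1)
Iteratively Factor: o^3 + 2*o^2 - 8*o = (o - 2)*(o^2 + 4*o) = (o - 2)*(o + 4)*(o)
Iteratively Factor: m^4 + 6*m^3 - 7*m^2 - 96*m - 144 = (m + 4)*(m^3 + 2*m^2 - 15*m - 36) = (m + 3)*(m + 4)*(m^2 - m - 12) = (m - 4)*(m + 3)*(m + 4)*(m + 3)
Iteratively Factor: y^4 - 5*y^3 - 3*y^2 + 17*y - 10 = (y - 1)*(y^3 - 4*y^2 - 7*y + 10) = (y - 1)*(y + 2)*(y^2 - 6*y + 5) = (y - 1)^2*(y + 2)*(y - 5)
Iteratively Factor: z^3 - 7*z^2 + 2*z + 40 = (z - 4)*(z^2 - 3*z - 10) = (z - 4)*(z + 2)*(z - 5)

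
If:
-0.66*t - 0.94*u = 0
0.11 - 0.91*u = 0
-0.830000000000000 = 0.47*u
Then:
No Solution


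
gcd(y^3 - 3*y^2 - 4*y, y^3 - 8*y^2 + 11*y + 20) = y^2 - 3*y - 4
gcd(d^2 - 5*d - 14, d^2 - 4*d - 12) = d + 2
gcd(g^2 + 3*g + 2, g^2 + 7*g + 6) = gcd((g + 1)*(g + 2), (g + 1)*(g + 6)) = g + 1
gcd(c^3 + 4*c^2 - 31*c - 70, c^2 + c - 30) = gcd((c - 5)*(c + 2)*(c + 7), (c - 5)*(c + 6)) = c - 5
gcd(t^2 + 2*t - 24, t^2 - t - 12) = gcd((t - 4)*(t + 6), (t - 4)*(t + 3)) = t - 4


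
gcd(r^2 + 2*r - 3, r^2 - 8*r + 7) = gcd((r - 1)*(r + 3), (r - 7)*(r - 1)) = r - 1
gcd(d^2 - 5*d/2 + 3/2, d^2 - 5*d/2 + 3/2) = d^2 - 5*d/2 + 3/2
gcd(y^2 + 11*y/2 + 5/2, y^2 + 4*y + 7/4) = y + 1/2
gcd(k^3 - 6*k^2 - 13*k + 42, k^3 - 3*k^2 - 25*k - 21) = k^2 - 4*k - 21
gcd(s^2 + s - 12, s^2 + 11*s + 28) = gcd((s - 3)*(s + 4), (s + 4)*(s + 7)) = s + 4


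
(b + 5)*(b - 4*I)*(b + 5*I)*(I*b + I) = I*b^4 - b^3 + 6*I*b^3 - 6*b^2 + 25*I*b^2 - 5*b + 120*I*b + 100*I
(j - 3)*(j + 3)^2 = j^3 + 3*j^2 - 9*j - 27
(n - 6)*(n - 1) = n^2 - 7*n + 6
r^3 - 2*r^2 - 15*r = r*(r - 5)*(r + 3)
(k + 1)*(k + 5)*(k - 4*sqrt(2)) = k^3 - 4*sqrt(2)*k^2 + 6*k^2 - 24*sqrt(2)*k + 5*k - 20*sqrt(2)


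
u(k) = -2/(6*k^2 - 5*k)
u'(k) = -2*(5 - 12*k)/(6*k^2 - 5*k)^2 = 2*(12*k - 5)/(k^2*(6*k - 5)^2)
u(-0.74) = -0.29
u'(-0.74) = -0.57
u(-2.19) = -0.05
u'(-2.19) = -0.04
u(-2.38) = -0.04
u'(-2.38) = -0.03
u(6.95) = -0.01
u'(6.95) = 0.00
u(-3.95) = -0.02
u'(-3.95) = -0.01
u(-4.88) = -0.01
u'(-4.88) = -0.00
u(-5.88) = -0.01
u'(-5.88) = -0.00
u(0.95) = -3.01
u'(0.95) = 28.94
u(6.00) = -0.01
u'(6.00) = 0.00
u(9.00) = 0.00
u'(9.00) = 0.00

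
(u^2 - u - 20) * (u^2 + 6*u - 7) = u^4 + 5*u^3 - 33*u^2 - 113*u + 140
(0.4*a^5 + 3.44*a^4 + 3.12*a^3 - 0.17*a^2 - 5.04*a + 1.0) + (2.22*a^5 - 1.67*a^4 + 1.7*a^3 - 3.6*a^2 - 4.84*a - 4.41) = 2.62*a^5 + 1.77*a^4 + 4.82*a^3 - 3.77*a^2 - 9.88*a - 3.41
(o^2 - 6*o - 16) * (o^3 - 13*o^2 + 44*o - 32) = o^5 - 19*o^4 + 106*o^3 - 88*o^2 - 512*o + 512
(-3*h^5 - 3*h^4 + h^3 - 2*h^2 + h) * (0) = 0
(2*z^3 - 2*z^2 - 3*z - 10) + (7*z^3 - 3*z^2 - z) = 9*z^3 - 5*z^2 - 4*z - 10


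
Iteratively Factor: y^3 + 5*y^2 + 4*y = (y)*(y^2 + 5*y + 4) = y*(y + 1)*(y + 4)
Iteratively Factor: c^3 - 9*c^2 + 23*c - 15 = (c - 1)*(c^2 - 8*c + 15) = (c - 5)*(c - 1)*(c - 3)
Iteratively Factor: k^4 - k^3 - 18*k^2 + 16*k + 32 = (k + 4)*(k^3 - 5*k^2 + 2*k + 8) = (k + 1)*(k + 4)*(k^2 - 6*k + 8) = (k - 4)*(k + 1)*(k + 4)*(k - 2)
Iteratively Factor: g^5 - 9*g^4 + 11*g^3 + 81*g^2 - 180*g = (g - 4)*(g^4 - 5*g^3 - 9*g^2 + 45*g) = g*(g - 4)*(g^3 - 5*g^2 - 9*g + 45) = g*(g - 4)*(g - 3)*(g^2 - 2*g - 15) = g*(g - 5)*(g - 4)*(g - 3)*(g + 3)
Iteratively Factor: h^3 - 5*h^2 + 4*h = (h)*(h^2 - 5*h + 4) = h*(h - 1)*(h - 4)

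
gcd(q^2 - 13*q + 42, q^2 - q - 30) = q - 6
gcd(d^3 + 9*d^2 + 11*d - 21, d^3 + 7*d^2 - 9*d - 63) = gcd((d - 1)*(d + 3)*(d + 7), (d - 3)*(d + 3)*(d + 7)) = d^2 + 10*d + 21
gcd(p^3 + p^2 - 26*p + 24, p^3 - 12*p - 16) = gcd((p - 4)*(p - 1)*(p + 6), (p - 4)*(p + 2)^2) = p - 4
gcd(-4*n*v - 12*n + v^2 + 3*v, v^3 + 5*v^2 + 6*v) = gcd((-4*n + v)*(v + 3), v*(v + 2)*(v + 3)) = v + 3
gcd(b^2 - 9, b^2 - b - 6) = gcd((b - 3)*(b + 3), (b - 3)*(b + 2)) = b - 3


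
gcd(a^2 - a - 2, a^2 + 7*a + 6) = a + 1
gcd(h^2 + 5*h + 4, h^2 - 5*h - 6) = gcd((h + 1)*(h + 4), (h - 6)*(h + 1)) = h + 1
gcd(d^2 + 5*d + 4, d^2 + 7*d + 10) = 1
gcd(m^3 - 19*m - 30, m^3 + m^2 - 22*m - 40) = m^2 - 3*m - 10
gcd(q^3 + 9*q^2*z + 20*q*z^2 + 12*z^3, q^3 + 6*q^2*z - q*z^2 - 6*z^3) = q^2 + 7*q*z + 6*z^2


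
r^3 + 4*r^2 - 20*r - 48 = (r - 4)*(r + 2)*(r + 6)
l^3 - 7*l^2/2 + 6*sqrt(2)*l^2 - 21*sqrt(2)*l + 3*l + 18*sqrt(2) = (l - 2)*(l - 3/2)*(l + 6*sqrt(2))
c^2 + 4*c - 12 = (c - 2)*(c + 6)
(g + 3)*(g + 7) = g^2 + 10*g + 21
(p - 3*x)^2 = p^2 - 6*p*x + 9*x^2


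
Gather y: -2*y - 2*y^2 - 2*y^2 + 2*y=-4*y^2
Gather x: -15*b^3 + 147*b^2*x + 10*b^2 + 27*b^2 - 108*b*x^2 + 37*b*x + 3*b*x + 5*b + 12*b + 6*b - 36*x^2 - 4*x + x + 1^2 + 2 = -15*b^3 + 37*b^2 + 23*b + x^2*(-108*b - 36) + x*(147*b^2 + 40*b - 3) + 3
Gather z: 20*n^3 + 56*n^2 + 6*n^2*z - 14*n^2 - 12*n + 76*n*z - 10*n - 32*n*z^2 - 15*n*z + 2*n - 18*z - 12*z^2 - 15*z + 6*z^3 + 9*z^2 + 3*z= 20*n^3 + 42*n^2 - 20*n + 6*z^3 + z^2*(-32*n - 3) + z*(6*n^2 + 61*n - 30)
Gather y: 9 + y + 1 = y + 10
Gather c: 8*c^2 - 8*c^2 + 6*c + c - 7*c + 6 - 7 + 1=0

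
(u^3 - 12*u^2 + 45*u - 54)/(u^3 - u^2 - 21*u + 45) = (u - 6)/(u + 5)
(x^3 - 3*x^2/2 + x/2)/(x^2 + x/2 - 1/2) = x*(x - 1)/(x + 1)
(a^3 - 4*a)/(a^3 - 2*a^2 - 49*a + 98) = a*(a + 2)/(a^2 - 49)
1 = 1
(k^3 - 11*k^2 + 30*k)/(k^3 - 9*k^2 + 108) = k*(k - 5)/(k^2 - 3*k - 18)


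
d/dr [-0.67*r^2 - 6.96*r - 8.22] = -1.34*r - 6.96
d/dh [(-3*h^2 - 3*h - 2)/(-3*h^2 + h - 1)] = (-12*h^2 - 6*h + 5)/(9*h^4 - 6*h^3 + 7*h^2 - 2*h + 1)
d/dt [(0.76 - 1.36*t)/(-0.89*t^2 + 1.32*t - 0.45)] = (-1.2104*t^2 + 1.3528*t - 0.3912)/(0.7921*t^4 - 2.3496*t^3 + 2.5434*t^2 - 1.188*t + 0.2025)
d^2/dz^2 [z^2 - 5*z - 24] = 2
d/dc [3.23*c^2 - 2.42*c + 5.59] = 6.46*c - 2.42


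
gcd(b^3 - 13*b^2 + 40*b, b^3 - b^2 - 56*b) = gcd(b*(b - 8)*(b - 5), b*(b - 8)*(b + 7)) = b^2 - 8*b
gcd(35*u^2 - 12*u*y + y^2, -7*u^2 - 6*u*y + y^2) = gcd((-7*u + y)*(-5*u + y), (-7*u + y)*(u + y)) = -7*u + y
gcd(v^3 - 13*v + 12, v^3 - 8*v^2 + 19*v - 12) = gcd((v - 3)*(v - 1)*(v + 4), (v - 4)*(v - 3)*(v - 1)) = v^2 - 4*v + 3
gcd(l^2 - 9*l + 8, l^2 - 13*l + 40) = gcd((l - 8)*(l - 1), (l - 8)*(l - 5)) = l - 8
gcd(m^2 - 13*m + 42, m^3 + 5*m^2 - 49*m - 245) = m - 7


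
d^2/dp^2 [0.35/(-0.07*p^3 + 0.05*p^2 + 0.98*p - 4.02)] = ((0.147*p - 0.035)*(0.07*p^3 - 0.05*p^2 - 0.98*p + 4.02) - 0.35*(-0.42*p^2 + 0.2*p + 1.96)*(-0.21*p^2 + 0.1*p + 0.98))/(0.07*p^3 - 0.05*p^2 - 0.98*p + 4.02)^3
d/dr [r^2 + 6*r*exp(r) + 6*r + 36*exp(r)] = 6*r*exp(r) + 2*r + 42*exp(r) + 6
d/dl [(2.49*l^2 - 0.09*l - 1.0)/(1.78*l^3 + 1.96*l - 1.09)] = ((4.98*l - 0.09)*(1.78*l^3 + 1.96*l - 1.09) + (5.34*l^2 + 1.96)*(-2.49*l^2 + 0.09*l + 1.0))/(1.78*l^3 + 1.96*l - 1.09)^2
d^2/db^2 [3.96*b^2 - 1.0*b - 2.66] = 7.92000000000000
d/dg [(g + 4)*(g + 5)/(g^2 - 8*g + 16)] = (-17*g - 76)/(g^3 - 12*g^2 + 48*g - 64)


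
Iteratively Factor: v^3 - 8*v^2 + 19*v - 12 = (v - 1)*(v^2 - 7*v + 12) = (v - 4)*(v - 1)*(v - 3)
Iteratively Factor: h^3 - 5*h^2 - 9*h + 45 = (h - 3)*(h^2 - 2*h - 15) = (h - 5)*(h - 3)*(h + 3)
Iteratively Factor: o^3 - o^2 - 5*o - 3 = (o + 1)*(o^2 - 2*o - 3) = (o - 3)*(o + 1)*(o + 1)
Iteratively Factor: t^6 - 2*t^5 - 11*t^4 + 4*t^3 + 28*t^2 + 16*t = (t)*(t^5 - 2*t^4 - 11*t^3 + 4*t^2 + 28*t + 16) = t*(t + 1)*(t^4 - 3*t^3 - 8*t^2 + 12*t + 16) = t*(t - 4)*(t + 1)*(t^3 + t^2 - 4*t - 4) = t*(t - 4)*(t - 2)*(t + 1)*(t^2 + 3*t + 2) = t*(t - 4)*(t - 2)*(t + 1)*(t + 2)*(t + 1)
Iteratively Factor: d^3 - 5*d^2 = (d)*(d^2 - 5*d) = d^2*(d - 5)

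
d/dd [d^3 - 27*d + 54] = 3*d^2 - 27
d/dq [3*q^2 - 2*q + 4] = 6*q - 2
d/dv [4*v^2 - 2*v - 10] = 8*v - 2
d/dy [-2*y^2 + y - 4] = 1 - 4*y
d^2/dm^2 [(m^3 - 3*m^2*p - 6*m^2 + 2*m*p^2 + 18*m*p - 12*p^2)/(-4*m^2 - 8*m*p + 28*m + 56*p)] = (3*(-m + p + 2)*(m^2 + 2*m*p - 7*m - 14*p)^2 - (2*m + 2*p - 7)^2*(m^3 - 3*m^2*p - 6*m^2 + 2*m*p^2 + 18*m*p - 12*p^2) + (m^2 + 2*m*p - 7*m - 14*p)*(m^3 - 3*m^2*p - 6*m^2 + 2*m*p^2 + 18*m*p - 12*p^2 + (2*m + 2*p - 7)*(3*m^2 - 6*m*p - 12*m + 2*p^2 + 18*p)))/(2*(m^2 + 2*m*p - 7*m - 14*p)^3)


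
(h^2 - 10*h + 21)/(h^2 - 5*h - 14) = (h - 3)/(h + 2)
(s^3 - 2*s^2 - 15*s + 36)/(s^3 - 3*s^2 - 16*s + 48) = (s - 3)/(s - 4)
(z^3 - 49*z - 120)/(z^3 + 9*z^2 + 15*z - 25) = (z^2 - 5*z - 24)/(z^2 + 4*z - 5)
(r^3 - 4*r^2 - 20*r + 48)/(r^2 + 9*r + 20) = (r^2 - 8*r + 12)/(r + 5)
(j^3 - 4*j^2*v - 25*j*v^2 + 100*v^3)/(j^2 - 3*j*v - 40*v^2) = (-j^2 + 9*j*v - 20*v^2)/(-j + 8*v)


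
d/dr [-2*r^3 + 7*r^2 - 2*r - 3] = -6*r^2 + 14*r - 2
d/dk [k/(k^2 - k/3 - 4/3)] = 3*(3*k^2 - k*(6*k - 1) - k - 4)/(-3*k^2 + k + 4)^2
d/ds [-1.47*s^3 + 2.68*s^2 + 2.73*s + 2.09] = -4.41*s^2 + 5.36*s + 2.73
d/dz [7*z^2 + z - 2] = 14*z + 1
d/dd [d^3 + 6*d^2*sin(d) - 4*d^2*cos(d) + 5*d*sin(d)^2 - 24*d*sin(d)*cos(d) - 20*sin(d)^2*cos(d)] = 4*d^2*sin(d) + 6*d^2*cos(d) + 3*d^2 + 12*d*sin(d) + 5*d*sin(2*d) - 8*d*cos(d) - 24*d*cos(2*d) + 5*sin(d) - 12*sin(2*d) - 15*sin(3*d) - 5*cos(2*d)/2 + 5/2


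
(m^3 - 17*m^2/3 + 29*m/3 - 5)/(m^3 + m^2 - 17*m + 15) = (m - 5/3)/(m + 5)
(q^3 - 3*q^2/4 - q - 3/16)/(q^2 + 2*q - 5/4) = (16*q^3 - 12*q^2 - 16*q - 3)/(4*(4*q^2 + 8*q - 5))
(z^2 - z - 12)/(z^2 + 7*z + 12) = (z - 4)/(z + 4)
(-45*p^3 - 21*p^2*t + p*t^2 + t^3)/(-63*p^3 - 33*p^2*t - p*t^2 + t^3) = (5*p - t)/(7*p - t)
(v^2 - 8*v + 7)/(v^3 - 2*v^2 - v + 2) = (v - 7)/(v^2 - v - 2)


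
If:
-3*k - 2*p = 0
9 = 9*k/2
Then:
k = 2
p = -3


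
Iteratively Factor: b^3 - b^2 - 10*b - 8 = (b + 1)*(b^2 - 2*b - 8) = (b + 1)*(b + 2)*(b - 4)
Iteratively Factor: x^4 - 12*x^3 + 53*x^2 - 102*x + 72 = (x - 2)*(x^3 - 10*x^2 + 33*x - 36) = (x - 3)*(x - 2)*(x^2 - 7*x + 12) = (x - 3)^2*(x - 2)*(x - 4)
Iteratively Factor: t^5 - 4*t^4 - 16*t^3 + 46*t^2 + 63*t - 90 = (t + 3)*(t^4 - 7*t^3 + 5*t^2 + 31*t - 30) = (t - 3)*(t + 3)*(t^3 - 4*t^2 - 7*t + 10) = (t - 3)*(t - 1)*(t + 3)*(t^2 - 3*t - 10) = (t - 5)*(t - 3)*(t - 1)*(t + 3)*(t + 2)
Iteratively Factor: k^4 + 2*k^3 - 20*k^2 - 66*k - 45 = (k + 3)*(k^3 - k^2 - 17*k - 15) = (k + 3)^2*(k^2 - 4*k - 5) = (k - 5)*(k + 3)^2*(k + 1)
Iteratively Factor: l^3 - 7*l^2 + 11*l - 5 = (l - 1)*(l^2 - 6*l + 5) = (l - 1)^2*(l - 5)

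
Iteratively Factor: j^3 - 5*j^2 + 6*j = (j - 3)*(j^2 - 2*j) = j*(j - 3)*(j - 2)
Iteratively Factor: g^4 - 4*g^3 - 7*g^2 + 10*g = (g + 2)*(g^3 - 6*g^2 + 5*g) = (g - 1)*(g + 2)*(g^2 - 5*g) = (g - 5)*(g - 1)*(g + 2)*(g)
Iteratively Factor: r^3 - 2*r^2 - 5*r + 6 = (r - 3)*(r^2 + r - 2) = (r - 3)*(r + 2)*(r - 1)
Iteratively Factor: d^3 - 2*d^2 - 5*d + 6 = (d + 2)*(d^2 - 4*d + 3) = (d - 1)*(d + 2)*(d - 3)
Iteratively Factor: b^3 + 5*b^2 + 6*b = (b + 2)*(b^2 + 3*b) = b*(b + 2)*(b + 3)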